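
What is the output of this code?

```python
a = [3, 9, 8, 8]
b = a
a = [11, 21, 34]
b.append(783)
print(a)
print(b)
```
[11, 21, 34]
[3, 9, 8, 8, 783]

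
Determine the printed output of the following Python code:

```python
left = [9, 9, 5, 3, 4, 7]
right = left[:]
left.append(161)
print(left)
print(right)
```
[9, 9, 5, 3, 4, 7, 161]
[9, 9, 5, 3, 4, 7]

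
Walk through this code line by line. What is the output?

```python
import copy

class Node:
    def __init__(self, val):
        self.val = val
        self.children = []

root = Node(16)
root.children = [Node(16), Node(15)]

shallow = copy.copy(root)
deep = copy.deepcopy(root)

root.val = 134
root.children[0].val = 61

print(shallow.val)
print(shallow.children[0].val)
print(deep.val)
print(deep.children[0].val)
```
16
61
16
16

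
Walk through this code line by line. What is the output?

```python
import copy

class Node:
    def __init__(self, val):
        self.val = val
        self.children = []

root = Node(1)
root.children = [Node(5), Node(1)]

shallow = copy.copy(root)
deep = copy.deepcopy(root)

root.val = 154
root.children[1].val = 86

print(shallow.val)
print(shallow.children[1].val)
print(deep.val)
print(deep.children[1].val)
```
1
86
1
1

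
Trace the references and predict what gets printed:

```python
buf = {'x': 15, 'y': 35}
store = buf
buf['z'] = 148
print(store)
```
{'x': 15, 'y': 35, 'z': 148}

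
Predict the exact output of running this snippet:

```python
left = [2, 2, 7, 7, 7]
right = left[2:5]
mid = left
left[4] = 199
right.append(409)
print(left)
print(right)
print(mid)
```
[2, 2, 7, 7, 199]
[7, 7, 7, 409]
[2, 2, 7, 7, 199]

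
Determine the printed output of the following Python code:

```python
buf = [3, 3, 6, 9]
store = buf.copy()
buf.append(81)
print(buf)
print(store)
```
[3, 3, 6, 9, 81]
[3, 3, 6, 9]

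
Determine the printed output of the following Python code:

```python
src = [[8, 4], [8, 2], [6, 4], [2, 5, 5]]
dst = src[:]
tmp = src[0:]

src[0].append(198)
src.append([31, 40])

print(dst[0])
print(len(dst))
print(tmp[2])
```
[8, 4, 198]
4
[6, 4]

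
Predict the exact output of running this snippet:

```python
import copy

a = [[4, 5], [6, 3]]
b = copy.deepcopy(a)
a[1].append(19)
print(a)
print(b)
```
[[4, 5], [6, 3, 19]]
[[4, 5], [6, 3]]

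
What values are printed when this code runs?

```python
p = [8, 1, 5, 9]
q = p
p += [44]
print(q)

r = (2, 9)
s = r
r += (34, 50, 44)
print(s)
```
[8, 1, 5, 9, 44]
(2, 9)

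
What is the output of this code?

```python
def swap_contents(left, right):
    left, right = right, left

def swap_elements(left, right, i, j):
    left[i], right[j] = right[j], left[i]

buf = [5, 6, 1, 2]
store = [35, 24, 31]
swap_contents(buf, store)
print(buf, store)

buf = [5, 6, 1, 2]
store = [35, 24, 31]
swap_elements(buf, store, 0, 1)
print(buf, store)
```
[5, 6, 1, 2] [35, 24, 31]
[24, 6, 1, 2] [35, 5, 31]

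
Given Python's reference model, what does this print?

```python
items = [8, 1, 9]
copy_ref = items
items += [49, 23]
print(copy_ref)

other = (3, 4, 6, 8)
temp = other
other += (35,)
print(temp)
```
[8, 1, 9, 49, 23]
(3, 4, 6, 8)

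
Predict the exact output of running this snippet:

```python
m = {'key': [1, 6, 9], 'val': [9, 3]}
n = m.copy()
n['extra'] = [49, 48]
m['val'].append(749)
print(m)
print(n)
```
{'key': [1, 6, 9], 'val': [9, 3, 749]}
{'key': [1, 6, 9], 'val': [9, 3, 749], 'extra': [49, 48]}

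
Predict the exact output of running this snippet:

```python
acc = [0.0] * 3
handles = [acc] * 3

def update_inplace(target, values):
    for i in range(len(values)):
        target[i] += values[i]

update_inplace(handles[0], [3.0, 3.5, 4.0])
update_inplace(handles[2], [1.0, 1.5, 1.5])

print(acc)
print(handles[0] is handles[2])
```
[4.0, 5.0, 5.5]
True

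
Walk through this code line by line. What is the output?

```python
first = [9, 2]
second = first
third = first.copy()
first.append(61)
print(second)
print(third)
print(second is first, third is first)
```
[9, 2, 61]
[9, 2]
True False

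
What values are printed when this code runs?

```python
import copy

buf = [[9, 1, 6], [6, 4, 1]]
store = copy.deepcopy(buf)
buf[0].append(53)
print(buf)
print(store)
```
[[9, 1, 6, 53], [6, 4, 1]]
[[9, 1, 6], [6, 4, 1]]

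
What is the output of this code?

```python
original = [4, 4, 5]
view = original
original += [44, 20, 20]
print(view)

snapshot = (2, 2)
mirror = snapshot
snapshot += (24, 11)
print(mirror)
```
[4, 4, 5, 44, 20, 20]
(2, 2)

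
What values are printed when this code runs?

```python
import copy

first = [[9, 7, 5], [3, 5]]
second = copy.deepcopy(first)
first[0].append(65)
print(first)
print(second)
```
[[9, 7, 5, 65], [3, 5]]
[[9, 7, 5], [3, 5]]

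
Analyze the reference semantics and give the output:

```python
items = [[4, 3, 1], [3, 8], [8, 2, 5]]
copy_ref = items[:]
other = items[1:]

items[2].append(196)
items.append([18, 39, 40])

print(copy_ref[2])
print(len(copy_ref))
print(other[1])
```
[8, 2, 5, 196]
3
[8, 2, 5, 196]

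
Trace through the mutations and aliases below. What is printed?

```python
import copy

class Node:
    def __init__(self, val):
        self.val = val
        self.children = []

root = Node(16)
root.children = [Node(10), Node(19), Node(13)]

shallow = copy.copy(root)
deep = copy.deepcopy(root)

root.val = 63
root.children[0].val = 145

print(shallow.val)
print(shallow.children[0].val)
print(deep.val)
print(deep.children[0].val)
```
16
145
16
10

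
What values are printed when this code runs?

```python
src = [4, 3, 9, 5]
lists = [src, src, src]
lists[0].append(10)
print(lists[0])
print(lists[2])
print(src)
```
[4, 3, 9, 5, 10]
[4, 3, 9, 5, 10]
[4, 3, 9, 5, 10]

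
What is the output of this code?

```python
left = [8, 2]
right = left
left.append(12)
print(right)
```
[8, 2, 12]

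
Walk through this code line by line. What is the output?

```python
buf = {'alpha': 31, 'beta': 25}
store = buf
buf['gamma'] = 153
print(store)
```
{'alpha': 31, 'beta': 25, 'gamma': 153}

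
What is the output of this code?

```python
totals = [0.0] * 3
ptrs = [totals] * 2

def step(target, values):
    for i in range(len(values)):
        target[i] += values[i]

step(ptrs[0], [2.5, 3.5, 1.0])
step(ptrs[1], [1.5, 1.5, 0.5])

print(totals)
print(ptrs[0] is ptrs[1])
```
[4.0, 5.0, 1.5]
True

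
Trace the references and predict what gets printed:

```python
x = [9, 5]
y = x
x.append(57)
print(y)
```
[9, 5, 57]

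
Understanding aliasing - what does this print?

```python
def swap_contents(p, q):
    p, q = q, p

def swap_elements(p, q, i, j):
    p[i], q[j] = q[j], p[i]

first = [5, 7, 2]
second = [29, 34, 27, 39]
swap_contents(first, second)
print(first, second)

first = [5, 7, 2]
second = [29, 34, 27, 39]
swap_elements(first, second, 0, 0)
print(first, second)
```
[5, 7, 2] [29, 34, 27, 39]
[29, 7, 2] [5, 34, 27, 39]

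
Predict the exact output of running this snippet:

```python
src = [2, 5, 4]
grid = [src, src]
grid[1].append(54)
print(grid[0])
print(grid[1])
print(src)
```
[2, 5, 4, 54]
[2, 5, 4, 54]
[2, 5, 4, 54]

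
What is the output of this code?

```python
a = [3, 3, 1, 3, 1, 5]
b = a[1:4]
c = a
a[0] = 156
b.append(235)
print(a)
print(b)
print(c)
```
[156, 3, 1, 3, 1, 5]
[3, 1, 3, 235]
[156, 3, 1, 3, 1, 5]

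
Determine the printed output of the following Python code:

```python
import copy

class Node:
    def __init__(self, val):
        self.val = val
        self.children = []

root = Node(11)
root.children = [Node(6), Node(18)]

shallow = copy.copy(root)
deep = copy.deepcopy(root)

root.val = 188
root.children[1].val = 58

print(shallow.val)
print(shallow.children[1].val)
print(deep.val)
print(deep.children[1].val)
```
11
58
11
18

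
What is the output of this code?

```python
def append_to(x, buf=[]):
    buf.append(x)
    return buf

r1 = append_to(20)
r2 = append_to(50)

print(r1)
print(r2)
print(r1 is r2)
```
[20, 50]
[20, 50]
True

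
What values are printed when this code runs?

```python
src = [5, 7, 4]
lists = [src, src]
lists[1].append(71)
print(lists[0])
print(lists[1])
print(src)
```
[5, 7, 4, 71]
[5, 7, 4, 71]
[5, 7, 4, 71]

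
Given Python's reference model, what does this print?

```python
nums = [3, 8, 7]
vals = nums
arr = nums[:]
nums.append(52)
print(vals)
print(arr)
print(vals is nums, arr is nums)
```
[3, 8, 7, 52]
[3, 8, 7]
True False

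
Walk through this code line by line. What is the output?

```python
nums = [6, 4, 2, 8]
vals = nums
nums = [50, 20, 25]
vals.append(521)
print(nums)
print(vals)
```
[50, 20, 25]
[6, 4, 2, 8, 521]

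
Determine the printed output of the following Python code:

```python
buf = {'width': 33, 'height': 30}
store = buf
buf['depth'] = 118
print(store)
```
{'width': 33, 'height': 30, 'depth': 118}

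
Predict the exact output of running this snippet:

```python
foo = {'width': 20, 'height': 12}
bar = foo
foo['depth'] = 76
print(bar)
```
{'width': 20, 'height': 12, 'depth': 76}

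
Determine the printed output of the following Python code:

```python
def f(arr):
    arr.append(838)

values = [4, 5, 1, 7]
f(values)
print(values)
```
[4, 5, 1, 7, 838]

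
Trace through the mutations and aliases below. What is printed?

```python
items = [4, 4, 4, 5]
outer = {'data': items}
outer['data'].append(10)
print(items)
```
[4, 4, 4, 5, 10]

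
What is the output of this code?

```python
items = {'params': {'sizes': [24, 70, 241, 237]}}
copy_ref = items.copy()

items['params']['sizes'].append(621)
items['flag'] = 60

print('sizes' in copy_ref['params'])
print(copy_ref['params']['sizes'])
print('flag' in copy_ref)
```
True
[24, 70, 241, 237, 621]
False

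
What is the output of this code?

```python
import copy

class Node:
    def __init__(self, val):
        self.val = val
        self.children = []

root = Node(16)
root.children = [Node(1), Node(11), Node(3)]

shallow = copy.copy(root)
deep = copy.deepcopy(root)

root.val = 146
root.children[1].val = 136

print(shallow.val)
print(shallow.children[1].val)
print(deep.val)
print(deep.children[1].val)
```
16
136
16
11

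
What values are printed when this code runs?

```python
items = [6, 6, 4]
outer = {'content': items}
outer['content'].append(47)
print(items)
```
[6, 6, 4, 47]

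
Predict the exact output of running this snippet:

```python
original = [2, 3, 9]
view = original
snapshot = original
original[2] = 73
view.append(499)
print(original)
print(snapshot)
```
[2, 3, 73, 499]
[2, 3, 73, 499]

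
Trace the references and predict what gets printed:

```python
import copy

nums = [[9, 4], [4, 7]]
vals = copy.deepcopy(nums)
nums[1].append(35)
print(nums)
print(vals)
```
[[9, 4], [4, 7, 35]]
[[9, 4], [4, 7]]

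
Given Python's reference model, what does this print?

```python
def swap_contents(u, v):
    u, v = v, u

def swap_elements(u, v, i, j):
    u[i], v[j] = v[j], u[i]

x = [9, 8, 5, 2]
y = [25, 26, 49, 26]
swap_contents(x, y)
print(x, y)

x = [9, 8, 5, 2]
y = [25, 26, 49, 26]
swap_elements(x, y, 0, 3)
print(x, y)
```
[9, 8, 5, 2] [25, 26, 49, 26]
[26, 8, 5, 2] [25, 26, 49, 9]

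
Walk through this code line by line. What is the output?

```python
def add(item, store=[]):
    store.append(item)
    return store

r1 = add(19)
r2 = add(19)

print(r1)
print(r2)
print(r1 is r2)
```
[19, 19]
[19, 19]
True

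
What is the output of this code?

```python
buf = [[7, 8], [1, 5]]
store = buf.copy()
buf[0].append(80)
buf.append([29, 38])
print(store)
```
[[7, 8, 80], [1, 5]]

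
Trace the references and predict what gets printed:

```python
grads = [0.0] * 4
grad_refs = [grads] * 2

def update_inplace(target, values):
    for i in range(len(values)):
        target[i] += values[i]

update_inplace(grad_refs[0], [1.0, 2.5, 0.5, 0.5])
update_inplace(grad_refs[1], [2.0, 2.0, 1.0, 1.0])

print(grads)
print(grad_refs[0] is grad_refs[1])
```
[3.0, 4.5, 1.5, 1.5]
True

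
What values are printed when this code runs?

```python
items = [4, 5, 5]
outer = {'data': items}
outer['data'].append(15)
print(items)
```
[4, 5, 5, 15]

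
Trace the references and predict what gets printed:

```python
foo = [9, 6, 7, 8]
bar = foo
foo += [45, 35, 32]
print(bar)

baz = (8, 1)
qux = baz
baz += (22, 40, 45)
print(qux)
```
[9, 6, 7, 8, 45, 35, 32]
(8, 1)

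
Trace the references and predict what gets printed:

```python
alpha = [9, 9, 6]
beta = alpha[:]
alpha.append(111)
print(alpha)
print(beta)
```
[9, 9, 6, 111]
[9, 9, 6]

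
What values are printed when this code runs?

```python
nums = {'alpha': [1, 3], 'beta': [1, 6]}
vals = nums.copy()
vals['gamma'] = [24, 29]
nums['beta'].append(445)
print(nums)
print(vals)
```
{'alpha': [1, 3], 'beta': [1, 6, 445]}
{'alpha': [1, 3], 'beta': [1, 6, 445], 'gamma': [24, 29]}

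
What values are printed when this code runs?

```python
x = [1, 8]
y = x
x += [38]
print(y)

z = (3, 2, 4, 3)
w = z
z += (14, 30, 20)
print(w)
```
[1, 8, 38]
(3, 2, 4, 3)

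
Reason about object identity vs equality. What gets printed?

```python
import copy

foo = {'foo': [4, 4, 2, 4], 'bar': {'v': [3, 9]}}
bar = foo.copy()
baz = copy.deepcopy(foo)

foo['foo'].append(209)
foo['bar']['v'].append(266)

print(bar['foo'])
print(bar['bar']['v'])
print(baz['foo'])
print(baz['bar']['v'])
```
[4, 4, 2, 4, 209]
[3, 9, 266]
[4, 4, 2, 4]
[3, 9]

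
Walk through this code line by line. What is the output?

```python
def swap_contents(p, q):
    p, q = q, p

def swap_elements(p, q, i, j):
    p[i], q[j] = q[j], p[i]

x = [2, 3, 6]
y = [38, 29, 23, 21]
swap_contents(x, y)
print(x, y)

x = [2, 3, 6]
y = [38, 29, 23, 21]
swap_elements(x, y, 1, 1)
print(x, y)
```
[2, 3, 6] [38, 29, 23, 21]
[2, 29, 6] [38, 3, 23, 21]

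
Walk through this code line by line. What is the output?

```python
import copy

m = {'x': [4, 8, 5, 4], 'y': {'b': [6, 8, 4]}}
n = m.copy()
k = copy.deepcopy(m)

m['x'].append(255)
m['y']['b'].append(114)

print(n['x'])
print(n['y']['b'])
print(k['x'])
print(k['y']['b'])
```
[4, 8, 5, 4, 255]
[6, 8, 4, 114]
[4, 8, 5, 4]
[6, 8, 4]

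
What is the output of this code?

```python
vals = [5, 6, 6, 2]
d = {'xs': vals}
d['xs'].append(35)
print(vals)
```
[5, 6, 6, 2, 35]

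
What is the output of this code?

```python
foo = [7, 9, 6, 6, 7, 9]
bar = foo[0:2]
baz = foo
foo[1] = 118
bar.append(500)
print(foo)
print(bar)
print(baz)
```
[7, 118, 6, 6, 7, 9]
[7, 9, 500]
[7, 118, 6, 6, 7, 9]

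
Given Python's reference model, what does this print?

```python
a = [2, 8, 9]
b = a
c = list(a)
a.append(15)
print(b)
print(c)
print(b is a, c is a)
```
[2, 8, 9, 15]
[2, 8, 9]
True False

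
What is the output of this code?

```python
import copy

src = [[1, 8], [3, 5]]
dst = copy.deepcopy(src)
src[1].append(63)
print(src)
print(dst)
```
[[1, 8], [3, 5, 63]]
[[1, 8], [3, 5]]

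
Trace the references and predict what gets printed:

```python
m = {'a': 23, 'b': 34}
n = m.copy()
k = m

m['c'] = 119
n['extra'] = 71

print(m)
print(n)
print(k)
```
{'a': 23, 'b': 34, 'c': 119}
{'a': 23, 'b': 34, 'extra': 71}
{'a': 23, 'b': 34, 'c': 119}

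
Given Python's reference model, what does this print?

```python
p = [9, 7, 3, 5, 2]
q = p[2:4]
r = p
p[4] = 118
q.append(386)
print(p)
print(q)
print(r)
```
[9, 7, 3, 5, 118]
[3, 5, 386]
[9, 7, 3, 5, 118]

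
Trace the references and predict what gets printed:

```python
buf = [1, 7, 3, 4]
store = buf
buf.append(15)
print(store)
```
[1, 7, 3, 4, 15]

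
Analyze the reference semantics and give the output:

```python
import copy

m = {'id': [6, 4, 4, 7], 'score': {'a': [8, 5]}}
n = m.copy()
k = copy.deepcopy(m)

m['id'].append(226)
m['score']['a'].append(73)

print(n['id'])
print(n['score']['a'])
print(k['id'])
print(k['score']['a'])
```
[6, 4, 4, 7, 226]
[8, 5, 73]
[6, 4, 4, 7]
[8, 5]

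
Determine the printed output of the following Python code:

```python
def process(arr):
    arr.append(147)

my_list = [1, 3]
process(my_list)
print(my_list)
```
[1, 3, 147]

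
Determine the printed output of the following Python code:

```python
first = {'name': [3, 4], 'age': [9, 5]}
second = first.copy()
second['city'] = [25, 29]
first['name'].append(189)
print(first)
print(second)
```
{'name': [3, 4, 189], 'age': [9, 5]}
{'name': [3, 4, 189], 'age': [9, 5], 'city': [25, 29]}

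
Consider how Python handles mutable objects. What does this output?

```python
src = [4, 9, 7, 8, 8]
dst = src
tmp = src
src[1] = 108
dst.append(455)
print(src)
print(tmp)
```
[4, 108, 7, 8, 8, 455]
[4, 108, 7, 8, 8, 455]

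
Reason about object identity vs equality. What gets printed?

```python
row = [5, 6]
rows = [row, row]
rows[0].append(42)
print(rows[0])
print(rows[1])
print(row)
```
[5, 6, 42]
[5, 6, 42]
[5, 6, 42]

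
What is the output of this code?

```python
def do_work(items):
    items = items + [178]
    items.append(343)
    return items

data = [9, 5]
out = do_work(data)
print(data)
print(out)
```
[9, 5]
[9, 5, 178, 343]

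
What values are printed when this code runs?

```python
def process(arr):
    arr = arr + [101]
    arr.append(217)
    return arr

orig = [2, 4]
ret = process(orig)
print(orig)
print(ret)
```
[2, 4]
[2, 4, 101, 217]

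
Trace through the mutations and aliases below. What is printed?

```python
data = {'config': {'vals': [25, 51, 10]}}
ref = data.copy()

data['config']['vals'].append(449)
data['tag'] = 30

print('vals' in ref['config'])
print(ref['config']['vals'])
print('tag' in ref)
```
True
[25, 51, 10, 449]
False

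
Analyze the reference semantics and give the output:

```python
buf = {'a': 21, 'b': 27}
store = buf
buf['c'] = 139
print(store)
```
{'a': 21, 'b': 27, 'c': 139}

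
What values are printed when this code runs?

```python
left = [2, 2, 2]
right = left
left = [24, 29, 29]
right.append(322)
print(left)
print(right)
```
[24, 29, 29]
[2, 2, 2, 322]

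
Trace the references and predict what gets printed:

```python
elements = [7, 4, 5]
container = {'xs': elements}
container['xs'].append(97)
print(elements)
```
[7, 4, 5, 97]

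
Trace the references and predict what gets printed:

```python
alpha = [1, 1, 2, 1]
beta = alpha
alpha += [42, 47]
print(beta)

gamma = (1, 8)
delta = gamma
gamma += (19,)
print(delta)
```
[1, 1, 2, 1, 42, 47]
(1, 8)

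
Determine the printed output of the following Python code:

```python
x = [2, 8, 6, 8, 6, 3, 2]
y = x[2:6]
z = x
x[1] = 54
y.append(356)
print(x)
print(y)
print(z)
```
[2, 54, 6, 8, 6, 3, 2]
[6, 8, 6, 3, 356]
[2, 54, 6, 8, 6, 3, 2]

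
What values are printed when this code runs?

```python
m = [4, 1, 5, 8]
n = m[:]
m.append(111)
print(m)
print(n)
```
[4, 1, 5, 8, 111]
[4, 1, 5, 8]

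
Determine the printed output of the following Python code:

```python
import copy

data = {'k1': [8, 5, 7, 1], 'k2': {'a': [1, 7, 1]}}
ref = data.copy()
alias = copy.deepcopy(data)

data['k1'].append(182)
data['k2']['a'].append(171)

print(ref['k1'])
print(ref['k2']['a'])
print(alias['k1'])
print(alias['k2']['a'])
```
[8, 5, 7, 1, 182]
[1, 7, 1, 171]
[8, 5, 7, 1]
[1, 7, 1]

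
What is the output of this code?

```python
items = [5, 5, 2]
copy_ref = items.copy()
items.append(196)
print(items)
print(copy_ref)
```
[5, 5, 2, 196]
[5, 5, 2]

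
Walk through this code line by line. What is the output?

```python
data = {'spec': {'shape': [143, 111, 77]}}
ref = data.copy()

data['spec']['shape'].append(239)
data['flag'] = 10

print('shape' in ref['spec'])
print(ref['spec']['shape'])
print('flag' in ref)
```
True
[143, 111, 77, 239]
False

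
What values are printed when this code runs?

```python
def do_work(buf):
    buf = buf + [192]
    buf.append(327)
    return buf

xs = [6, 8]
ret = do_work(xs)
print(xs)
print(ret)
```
[6, 8]
[6, 8, 192, 327]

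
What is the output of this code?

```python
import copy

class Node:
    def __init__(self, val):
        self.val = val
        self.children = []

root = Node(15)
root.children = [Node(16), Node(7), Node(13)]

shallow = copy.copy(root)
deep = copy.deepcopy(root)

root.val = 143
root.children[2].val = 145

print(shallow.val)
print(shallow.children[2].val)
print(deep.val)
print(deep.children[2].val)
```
15
145
15
13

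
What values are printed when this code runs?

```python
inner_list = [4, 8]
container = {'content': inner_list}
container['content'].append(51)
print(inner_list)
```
[4, 8, 51]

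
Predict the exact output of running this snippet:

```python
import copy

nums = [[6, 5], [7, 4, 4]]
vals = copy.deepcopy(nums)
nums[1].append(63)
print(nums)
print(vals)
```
[[6, 5], [7, 4, 4, 63]]
[[6, 5], [7, 4, 4]]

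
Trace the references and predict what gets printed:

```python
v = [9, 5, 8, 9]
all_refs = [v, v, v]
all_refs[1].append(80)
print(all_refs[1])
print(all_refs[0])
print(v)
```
[9, 5, 8, 9, 80]
[9, 5, 8, 9, 80]
[9, 5, 8, 9, 80]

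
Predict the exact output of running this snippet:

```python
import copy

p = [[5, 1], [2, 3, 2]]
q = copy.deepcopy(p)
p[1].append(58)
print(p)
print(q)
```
[[5, 1], [2, 3, 2, 58]]
[[5, 1], [2, 3, 2]]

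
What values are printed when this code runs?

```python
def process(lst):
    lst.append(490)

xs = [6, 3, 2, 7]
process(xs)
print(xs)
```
[6, 3, 2, 7, 490]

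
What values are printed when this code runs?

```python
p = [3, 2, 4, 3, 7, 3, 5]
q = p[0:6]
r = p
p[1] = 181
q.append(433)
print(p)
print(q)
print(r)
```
[3, 181, 4, 3, 7, 3, 5]
[3, 2, 4, 3, 7, 3, 433]
[3, 181, 4, 3, 7, 3, 5]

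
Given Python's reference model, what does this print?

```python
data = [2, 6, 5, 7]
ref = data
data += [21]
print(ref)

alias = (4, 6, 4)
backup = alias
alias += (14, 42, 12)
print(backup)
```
[2, 6, 5, 7, 21]
(4, 6, 4)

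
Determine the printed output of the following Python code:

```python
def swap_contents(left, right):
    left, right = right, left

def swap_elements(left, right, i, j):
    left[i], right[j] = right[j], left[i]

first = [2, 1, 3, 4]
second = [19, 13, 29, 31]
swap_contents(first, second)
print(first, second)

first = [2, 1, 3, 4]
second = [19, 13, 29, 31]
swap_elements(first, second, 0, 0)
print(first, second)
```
[2, 1, 3, 4] [19, 13, 29, 31]
[19, 1, 3, 4] [2, 13, 29, 31]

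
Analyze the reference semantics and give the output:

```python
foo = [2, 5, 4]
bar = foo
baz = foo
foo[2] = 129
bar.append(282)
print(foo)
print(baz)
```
[2, 5, 129, 282]
[2, 5, 129, 282]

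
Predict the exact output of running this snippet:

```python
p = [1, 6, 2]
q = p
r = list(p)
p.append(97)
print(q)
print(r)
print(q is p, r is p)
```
[1, 6, 2, 97]
[1, 6, 2]
True False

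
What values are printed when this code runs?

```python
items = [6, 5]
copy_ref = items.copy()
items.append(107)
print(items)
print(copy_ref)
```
[6, 5, 107]
[6, 5]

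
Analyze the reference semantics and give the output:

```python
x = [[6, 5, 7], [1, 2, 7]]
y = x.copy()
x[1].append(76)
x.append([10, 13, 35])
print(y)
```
[[6, 5, 7], [1, 2, 7, 76]]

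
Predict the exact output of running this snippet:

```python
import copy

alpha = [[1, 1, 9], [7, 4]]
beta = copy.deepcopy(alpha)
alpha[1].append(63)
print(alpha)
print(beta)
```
[[1, 1, 9], [7, 4, 63]]
[[1, 1, 9], [7, 4]]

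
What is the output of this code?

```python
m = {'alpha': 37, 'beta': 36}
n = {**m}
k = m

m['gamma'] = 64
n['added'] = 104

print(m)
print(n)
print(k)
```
{'alpha': 37, 'beta': 36, 'gamma': 64}
{'alpha': 37, 'beta': 36, 'added': 104}
{'alpha': 37, 'beta': 36, 'gamma': 64}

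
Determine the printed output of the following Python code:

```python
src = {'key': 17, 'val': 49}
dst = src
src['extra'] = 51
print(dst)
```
{'key': 17, 'val': 49, 'extra': 51}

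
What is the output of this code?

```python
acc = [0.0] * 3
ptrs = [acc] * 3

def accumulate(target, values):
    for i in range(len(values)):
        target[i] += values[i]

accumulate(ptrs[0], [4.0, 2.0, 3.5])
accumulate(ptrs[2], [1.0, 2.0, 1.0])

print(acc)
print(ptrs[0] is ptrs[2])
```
[5.0, 4.0, 4.5]
True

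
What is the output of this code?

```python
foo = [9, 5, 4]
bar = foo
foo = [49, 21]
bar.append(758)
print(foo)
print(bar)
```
[49, 21]
[9, 5, 4, 758]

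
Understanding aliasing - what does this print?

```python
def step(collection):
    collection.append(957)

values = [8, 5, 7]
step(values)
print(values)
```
[8, 5, 7, 957]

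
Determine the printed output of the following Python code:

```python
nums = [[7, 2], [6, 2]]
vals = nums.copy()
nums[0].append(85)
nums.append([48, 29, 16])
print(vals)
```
[[7, 2, 85], [6, 2]]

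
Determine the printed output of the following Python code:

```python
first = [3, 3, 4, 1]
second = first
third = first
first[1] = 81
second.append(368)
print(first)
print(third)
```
[3, 81, 4, 1, 368]
[3, 81, 4, 1, 368]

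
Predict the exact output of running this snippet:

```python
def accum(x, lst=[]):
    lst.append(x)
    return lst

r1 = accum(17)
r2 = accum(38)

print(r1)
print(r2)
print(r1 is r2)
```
[17, 38]
[17, 38]
True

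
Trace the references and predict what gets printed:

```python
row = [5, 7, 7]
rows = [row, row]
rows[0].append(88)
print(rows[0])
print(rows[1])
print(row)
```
[5, 7, 7, 88]
[5, 7, 7, 88]
[5, 7, 7, 88]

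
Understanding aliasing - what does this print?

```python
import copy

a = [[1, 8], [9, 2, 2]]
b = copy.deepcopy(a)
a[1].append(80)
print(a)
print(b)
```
[[1, 8], [9, 2, 2, 80]]
[[1, 8], [9, 2, 2]]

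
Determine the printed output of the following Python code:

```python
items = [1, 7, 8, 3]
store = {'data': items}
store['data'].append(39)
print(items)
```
[1, 7, 8, 3, 39]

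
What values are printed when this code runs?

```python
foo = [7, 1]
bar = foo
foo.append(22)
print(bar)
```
[7, 1, 22]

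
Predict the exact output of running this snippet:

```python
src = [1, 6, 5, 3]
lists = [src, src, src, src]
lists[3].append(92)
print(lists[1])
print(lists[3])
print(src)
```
[1, 6, 5, 3, 92]
[1, 6, 5, 3, 92]
[1, 6, 5, 3, 92]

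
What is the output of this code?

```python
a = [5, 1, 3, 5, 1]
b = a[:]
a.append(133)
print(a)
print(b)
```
[5, 1, 3, 5, 1, 133]
[5, 1, 3, 5, 1]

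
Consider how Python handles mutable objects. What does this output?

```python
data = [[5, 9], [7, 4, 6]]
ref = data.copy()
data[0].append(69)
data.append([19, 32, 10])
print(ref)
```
[[5, 9, 69], [7, 4, 6]]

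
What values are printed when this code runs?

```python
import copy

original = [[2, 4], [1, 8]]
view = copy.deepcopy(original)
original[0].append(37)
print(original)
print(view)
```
[[2, 4, 37], [1, 8]]
[[2, 4], [1, 8]]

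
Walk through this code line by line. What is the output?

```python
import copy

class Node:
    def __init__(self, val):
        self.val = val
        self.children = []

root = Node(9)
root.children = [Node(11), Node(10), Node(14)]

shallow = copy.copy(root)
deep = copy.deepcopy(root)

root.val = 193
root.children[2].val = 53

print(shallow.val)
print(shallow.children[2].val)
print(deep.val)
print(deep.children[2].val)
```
9
53
9
14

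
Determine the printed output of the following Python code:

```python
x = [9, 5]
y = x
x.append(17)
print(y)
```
[9, 5, 17]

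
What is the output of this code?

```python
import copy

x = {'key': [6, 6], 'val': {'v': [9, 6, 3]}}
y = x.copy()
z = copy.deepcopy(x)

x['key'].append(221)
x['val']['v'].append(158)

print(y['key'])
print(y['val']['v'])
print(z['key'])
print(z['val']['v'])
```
[6, 6, 221]
[9, 6, 3, 158]
[6, 6]
[9, 6, 3]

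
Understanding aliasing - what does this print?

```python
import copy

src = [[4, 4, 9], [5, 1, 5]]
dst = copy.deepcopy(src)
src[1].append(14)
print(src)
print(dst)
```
[[4, 4, 9], [5, 1, 5, 14]]
[[4, 4, 9], [5, 1, 5]]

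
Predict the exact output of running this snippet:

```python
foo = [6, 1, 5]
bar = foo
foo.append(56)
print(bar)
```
[6, 1, 5, 56]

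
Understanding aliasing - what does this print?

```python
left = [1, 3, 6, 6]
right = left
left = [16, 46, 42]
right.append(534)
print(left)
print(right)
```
[16, 46, 42]
[1, 3, 6, 6, 534]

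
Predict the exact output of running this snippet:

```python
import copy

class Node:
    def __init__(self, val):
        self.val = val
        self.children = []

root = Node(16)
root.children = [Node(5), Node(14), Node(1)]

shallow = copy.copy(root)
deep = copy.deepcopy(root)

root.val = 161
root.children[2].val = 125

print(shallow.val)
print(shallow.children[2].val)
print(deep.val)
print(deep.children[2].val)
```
16
125
16
1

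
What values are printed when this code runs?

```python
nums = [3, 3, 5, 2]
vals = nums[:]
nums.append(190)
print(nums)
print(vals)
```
[3, 3, 5, 2, 190]
[3, 3, 5, 2]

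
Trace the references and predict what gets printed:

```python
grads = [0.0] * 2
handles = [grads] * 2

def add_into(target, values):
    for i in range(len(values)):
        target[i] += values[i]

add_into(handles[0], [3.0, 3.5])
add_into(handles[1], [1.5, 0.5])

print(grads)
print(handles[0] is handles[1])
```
[4.5, 4.0]
True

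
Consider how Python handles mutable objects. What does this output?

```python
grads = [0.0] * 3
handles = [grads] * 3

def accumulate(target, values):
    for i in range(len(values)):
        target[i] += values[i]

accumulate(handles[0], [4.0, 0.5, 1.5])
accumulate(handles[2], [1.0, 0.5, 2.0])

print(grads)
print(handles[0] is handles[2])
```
[5.0, 1.0, 3.5]
True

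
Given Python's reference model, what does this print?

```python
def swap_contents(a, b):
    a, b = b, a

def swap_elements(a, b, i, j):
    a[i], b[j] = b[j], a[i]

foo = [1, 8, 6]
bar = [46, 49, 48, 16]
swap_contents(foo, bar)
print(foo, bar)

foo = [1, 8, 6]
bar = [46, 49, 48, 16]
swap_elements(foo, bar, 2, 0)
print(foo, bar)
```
[1, 8, 6] [46, 49, 48, 16]
[1, 8, 46] [6, 49, 48, 16]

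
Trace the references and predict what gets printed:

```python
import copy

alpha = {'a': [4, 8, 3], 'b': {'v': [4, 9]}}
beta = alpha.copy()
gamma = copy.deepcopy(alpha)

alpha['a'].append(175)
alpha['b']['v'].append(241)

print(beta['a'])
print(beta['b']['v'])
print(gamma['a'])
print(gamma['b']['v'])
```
[4, 8, 3, 175]
[4, 9, 241]
[4, 8, 3]
[4, 9]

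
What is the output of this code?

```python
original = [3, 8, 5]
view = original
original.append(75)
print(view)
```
[3, 8, 5, 75]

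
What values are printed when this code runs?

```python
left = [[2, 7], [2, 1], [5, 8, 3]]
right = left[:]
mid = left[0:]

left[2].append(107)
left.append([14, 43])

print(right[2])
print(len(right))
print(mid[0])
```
[5, 8, 3, 107]
3
[2, 7]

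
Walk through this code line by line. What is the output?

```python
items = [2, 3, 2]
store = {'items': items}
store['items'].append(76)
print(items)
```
[2, 3, 2, 76]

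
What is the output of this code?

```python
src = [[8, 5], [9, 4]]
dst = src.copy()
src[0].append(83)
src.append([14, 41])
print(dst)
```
[[8, 5, 83], [9, 4]]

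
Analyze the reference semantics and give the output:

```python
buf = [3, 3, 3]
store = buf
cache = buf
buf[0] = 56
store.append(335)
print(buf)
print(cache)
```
[56, 3, 3, 335]
[56, 3, 3, 335]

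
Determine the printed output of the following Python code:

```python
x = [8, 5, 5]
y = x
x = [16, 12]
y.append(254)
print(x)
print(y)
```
[16, 12]
[8, 5, 5, 254]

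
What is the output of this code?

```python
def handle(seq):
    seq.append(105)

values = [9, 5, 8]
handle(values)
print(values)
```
[9, 5, 8, 105]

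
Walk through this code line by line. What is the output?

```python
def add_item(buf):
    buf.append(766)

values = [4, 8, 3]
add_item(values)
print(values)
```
[4, 8, 3, 766]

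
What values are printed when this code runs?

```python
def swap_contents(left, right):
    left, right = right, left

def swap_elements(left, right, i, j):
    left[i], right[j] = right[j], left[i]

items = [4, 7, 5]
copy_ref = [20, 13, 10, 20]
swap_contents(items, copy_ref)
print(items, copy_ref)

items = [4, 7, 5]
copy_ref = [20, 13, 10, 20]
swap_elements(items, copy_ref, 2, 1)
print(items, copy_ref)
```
[4, 7, 5] [20, 13, 10, 20]
[4, 7, 13] [20, 5, 10, 20]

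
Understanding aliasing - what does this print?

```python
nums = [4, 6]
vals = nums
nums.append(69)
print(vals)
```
[4, 6, 69]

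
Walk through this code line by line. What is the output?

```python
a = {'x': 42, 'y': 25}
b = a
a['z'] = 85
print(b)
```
{'x': 42, 'y': 25, 'z': 85}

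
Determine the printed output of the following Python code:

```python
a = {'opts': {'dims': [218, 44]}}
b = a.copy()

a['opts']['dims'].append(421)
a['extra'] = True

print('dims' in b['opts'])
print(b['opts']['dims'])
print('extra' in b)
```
True
[218, 44, 421]
False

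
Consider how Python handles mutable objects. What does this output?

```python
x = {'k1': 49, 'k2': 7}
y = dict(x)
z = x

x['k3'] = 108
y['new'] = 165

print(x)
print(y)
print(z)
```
{'k1': 49, 'k2': 7, 'k3': 108}
{'k1': 49, 'k2': 7, 'new': 165}
{'k1': 49, 'k2': 7, 'k3': 108}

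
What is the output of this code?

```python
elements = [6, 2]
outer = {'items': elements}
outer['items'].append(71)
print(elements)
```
[6, 2, 71]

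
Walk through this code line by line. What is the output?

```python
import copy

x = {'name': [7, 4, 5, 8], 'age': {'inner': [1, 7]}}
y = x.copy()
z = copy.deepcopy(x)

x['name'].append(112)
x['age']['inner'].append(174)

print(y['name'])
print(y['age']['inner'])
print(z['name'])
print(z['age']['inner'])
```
[7, 4, 5, 8, 112]
[1, 7, 174]
[7, 4, 5, 8]
[1, 7]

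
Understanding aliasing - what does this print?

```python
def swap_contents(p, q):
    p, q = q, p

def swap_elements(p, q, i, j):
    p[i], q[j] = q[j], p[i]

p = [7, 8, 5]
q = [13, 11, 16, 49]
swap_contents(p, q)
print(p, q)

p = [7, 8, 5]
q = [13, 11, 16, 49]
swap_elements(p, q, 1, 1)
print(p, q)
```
[7, 8, 5] [13, 11, 16, 49]
[7, 11, 5] [13, 8, 16, 49]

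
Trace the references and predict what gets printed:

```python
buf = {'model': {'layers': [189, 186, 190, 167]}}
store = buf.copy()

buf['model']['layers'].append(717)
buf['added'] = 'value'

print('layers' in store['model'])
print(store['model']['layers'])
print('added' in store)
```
True
[189, 186, 190, 167, 717]
False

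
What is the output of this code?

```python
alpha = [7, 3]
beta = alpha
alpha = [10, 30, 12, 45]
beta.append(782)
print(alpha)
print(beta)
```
[10, 30, 12, 45]
[7, 3, 782]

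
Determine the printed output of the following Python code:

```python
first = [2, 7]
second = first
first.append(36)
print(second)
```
[2, 7, 36]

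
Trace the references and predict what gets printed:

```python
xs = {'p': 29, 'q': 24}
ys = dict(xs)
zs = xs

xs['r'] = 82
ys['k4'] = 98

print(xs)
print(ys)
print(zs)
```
{'p': 29, 'q': 24, 'r': 82}
{'p': 29, 'q': 24, 'k4': 98}
{'p': 29, 'q': 24, 'r': 82}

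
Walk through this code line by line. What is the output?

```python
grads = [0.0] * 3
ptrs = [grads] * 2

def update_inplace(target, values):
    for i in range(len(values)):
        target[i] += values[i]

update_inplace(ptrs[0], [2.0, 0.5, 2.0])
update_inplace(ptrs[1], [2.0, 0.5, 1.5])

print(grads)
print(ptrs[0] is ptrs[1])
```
[4.0, 1.0, 3.5]
True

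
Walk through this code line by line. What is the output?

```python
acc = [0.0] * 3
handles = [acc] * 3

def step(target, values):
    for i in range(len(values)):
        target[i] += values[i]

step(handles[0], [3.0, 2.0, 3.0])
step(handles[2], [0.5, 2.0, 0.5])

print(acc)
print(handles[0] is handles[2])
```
[3.5, 4.0, 3.5]
True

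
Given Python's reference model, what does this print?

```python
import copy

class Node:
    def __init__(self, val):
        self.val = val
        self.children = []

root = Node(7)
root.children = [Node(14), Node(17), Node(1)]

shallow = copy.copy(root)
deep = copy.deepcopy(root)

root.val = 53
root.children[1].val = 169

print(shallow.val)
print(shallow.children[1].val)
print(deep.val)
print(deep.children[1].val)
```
7
169
7
17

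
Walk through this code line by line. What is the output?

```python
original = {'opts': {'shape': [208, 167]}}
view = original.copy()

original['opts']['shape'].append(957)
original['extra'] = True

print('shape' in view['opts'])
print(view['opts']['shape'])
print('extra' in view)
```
True
[208, 167, 957]
False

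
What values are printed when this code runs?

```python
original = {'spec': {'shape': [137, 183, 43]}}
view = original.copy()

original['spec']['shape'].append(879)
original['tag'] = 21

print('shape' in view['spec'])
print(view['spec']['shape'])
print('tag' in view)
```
True
[137, 183, 43, 879]
False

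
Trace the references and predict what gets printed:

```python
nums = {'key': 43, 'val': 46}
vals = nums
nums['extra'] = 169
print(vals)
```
{'key': 43, 'val': 46, 'extra': 169}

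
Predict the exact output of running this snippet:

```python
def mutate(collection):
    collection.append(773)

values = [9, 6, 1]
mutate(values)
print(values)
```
[9, 6, 1, 773]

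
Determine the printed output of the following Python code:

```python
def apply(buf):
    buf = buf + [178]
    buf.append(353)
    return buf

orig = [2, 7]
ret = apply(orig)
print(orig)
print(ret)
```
[2, 7]
[2, 7, 178, 353]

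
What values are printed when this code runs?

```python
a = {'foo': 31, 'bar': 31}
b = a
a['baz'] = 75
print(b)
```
{'foo': 31, 'bar': 31, 'baz': 75}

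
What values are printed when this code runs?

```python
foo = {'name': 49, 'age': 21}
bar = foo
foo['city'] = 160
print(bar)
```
{'name': 49, 'age': 21, 'city': 160}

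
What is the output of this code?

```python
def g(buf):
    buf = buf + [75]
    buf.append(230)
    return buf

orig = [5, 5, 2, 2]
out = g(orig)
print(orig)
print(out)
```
[5, 5, 2, 2]
[5, 5, 2, 2, 75, 230]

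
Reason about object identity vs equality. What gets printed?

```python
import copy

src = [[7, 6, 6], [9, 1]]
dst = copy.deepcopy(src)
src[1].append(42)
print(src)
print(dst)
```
[[7, 6, 6], [9, 1, 42]]
[[7, 6, 6], [9, 1]]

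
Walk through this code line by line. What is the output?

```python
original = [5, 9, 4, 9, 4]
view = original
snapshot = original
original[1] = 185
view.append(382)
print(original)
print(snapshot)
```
[5, 185, 4, 9, 4, 382]
[5, 185, 4, 9, 4, 382]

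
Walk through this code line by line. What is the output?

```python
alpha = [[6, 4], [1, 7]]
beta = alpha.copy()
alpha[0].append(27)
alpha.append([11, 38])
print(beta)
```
[[6, 4, 27], [1, 7]]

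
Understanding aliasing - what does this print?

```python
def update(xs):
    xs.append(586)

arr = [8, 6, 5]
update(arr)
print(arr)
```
[8, 6, 5, 586]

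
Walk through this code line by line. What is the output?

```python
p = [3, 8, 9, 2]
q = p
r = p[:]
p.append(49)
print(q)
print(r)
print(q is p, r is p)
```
[3, 8, 9, 2, 49]
[3, 8, 9, 2]
True False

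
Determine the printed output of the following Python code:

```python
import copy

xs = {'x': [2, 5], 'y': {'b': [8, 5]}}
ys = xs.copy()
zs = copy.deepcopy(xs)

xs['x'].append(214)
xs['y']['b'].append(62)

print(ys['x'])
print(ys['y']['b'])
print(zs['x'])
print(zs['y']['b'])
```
[2, 5, 214]
[8, 5, 62]
[2, 5]
[8, 5]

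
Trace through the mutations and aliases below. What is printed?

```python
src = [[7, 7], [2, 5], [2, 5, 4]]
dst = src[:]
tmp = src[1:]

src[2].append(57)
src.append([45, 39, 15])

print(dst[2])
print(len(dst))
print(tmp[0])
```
[2, 5, 4, 57]
3
[2, 5]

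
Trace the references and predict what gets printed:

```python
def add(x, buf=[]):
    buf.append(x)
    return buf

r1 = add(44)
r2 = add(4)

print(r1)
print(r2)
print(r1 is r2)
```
[44, 4]
[44, 4]
True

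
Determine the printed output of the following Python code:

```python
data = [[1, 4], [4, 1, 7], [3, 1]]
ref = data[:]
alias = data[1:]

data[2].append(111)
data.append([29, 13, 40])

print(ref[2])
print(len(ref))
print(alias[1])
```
[3, 1, 111]
3
[3, 1, 111]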